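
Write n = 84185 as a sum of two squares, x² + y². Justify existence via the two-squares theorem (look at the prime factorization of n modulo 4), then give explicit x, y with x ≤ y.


Step 1: Factor n = 84185 = 5 · 113 · 149.
Step 2: Check the mod-4 condition on each prime factor: 5 ≡ 1 (mod 4), exponent 1; 113 ≡ 1 (mod 4), exponent 1; 149 ≡ 1 (mod 4), exponent 1.
All primes ≡ 3 (mod 4) appear to even exponent (or don't appear), so by the two-squares theorem n IS expressible as a sum of two squares.
Step 3: Build a representation. Here n = 5 · 113 · 149 is a product of primes ≡ 1 (mod 4). Each prime p ≡ 1 (mod 4) is itself a sum of two squares; find a² by testing p − a² for a perfect square:
  5: 5 − 1² = 4 = 2² ⇒ 5 = 1² + 2².
  113: 113 − 1² = 112, 113 − 2² = 109, 113 − 3² = 104, 113 − 4² = 97, 113 − 5² = 88, 113 − 6² = 77, 113 − 7² = 64 = 8² ⇒ 113 = 7² + 8².
  149: 149 − 1² = 148, 149 − 2² = 145, 149 − 3² = 140, 149 − 4² = 133, 149 − 5² = 124, 149 − 6² = 113, 149 − 7² = 100 = 10² ⇒ 149 = 7² + 10².
  Combine using the Brahmagupta–Fibonacci identity (a² + b²)(c² + d²) = (ac − bd)² + (ad + bc)² = (ac + bd)² + (ad − bc)²:
  5 · 113 = 565: from (1² + 2²)(7² + 8²), take (1·7 − 2·8, 1·8 + 2·7) = (7 − 16, 8 + 14) = (-9, 22); dropping signs (only squares matter) gives (9, 22); check 9² + 22² = 81 + 484 = 565 ✓.
  565 · 149 = 84185: from (9² + 22²)(7² + 10²), take (9·7 − 22·10, 9·10 + 22·7) = (63 − 220, 90 + 154) = (-157, 244); dropping signs (only squares matter) gives (157, 244); check 157² + 244² = 24649 + 59536 = 84185 ✓.
Step 4: Order so x ≤ y and verify: 157² + 244² = 24649 + 59536 = 84185 = n. ✓

n = 84185 = 157² + 244² (one valid representation with x ≤ y).


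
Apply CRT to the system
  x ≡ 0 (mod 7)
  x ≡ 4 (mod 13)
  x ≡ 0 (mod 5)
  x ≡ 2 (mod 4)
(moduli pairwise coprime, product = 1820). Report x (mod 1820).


Product of moduli M = 7 · 13 · 5 · 4 = 1820.
Merge one congruence at a time:
  Start: x ≡ 0 (mod 7).
  Combine with x ≡ 4 (mod 13); new modulus lcm = 91.
    Write x = 0 + 7·t and substitute into x ≡ 4 (mod 13): 7·t ≡ 4 − 0 = 4 (mod 13).
    The inverse of 7 mod 13 is 2 (since 7·2 = 14 = 1·13 + 1), so t ≡ 2·4 = 8 ≡ 8 (mod 13).
    Then x = 0 + 7·8 = 56, valid modulo lcm(7, 13) = 91: x ≡ 56 (mod 91).
  Combine with x ≡ 0 (mod 5); new modulus lcm = 455.
    Write x = 56 + 91·t and substitute into x ≡ 0 (mod 5): 91·t ≡ 0 − 56 = -56 (mod 5).
    Reduce coefficients mod 5: 1·t ≡ 4 (mod 5).
    So t ≡ 4 (mod 5).
    Then x = 56 + 91·4 = 420, valid modulo lcm(91, 5) = 455: x ≡ 420 (mod 455).
  Combine with x ≡ 2 (mod 4); new modulus lcm = 1820.
    Write x = 420 + 455·t and substitute into x ≡ 2 (mod 4): 455·t ≡ 2 − 420 = -418 (mod 4).
    Reduce coefficients mod 4: 3·t ≡ 2 (mod 4).
    The inverse of 3 mod 4 is 3 (since 3·3 = 9 = 2·4 + 1), so t ≡ 3·2 = 6 ≡ 2 (mod 4).
    Then x = 420 + 455·2 = 1330, valid modulo lcm(455, 4) = 1820: x ≡ 1330 (mod 1820).
Verify against each original: 1330 mod 7 = 0, 1330 mod 13 = 4, 1330 mod 5 = 0, 1330 mod 4 = 2.

x ≡ 1330 (mod 1820).


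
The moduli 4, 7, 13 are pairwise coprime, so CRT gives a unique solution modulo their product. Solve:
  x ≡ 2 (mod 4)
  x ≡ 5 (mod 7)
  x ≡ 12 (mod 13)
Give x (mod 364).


Moduli 4, 7, 13 are pairwise coprime; by CRT there is a unique solution modulo M = 4 · 7 · 13 = 364.
Solve pairwise, accumulating the modulus:
  Start with x ≡ 2 (mod 4).
  Combine with x ≡ 5 (mod 7): since gcd(4, 7) = 1, we get a unique residue mod 28.
    Write x = 2 + 4·t and substitute into x ≡ 5 (mod 7): 4·t ≡ 5 − 2 = 3 (mod 7).
    The inverse of 4 mod 7 is 2 (since 4·2 = 8 = 1·7 + 1), so t ≡ 2·3 = 6 ≡ 6 (mod 7).
    Then x = 2 + 4·6 = 26, valid modulo lcm(4, 7) = 28: x ≡ 26 (mod 28).
  Combine with x ≡ 12 (mod 13): since gcd(28, 13) = 1, we get a unique residue mod 364.
    Write x = 26 + 28·t and substitute into x ≡ 12 (mod 13): 28·t ≡ 12 − 26 = -14 (mod 13).
    Reduce coefficients mod 13: 2·t ≡ 12 (mod 13).
    The inverse of 2 mod 13 is 7 (since 2·7 = 14 = 1·13 + 1), so t ≡ 7·12 = 84 ≡ 6 (mod 13).
    Then x = 26 + 28·6 = 194, valid modulo lcm(28, 13) = 364: x ≡ 194 (mod 364).
Verify: 194 mod 4 = 2 ✓, 194 mod 7 = 5 ✓, 194 mod 13 = 12 ✓.

x ≡ 194 (mod 364).


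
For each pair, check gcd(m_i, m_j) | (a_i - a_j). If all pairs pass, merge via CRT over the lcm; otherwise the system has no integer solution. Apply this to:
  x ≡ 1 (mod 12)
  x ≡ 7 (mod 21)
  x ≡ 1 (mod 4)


Moduli 12, 21, 4 are not pairwise coprime, so CRT works modulo lcm(m_i) when all pairwise compatibility conditions hold.
Pairwise compatibility: gcd(m_i, m_j) must divide a_i - a_j for every pair.
Merge one congruence at a time:
  Start: x ≡ 1 (mod 12).
  Combine with x ≡ 7 (mod 21): gcd(12, 21) = 3; 7 - 1 = 6, which IS divisible by 3, so compatible.
    Write x = 1 + 12·t and substitute into x ≡ 7 (mod 21): 12·t ≡ 7 − 1 = 6 (mod 21).
    Divide the congruence (and modulus) by g = 3: 4·t ≡ 2 (mod 7).
    The inverse of 4 mod 7 is 2 (since 4·2 = 8 = 1·7 + 1), so t ≡ 2·2 = 4 ≡ 4 (mod 7).
    Then x = 1 + 12·4 = 49, valid modulo lcm(12, 21) = 84: x ≡ 49 (mod 84).
  Combine with x ≡ 1 (mod 4): gcd(84, 4) = 4; 1 - 49 = -48, which IS divisible by 4, so compatible.
    Write x = 49 + 84·t and substitute into x ≡ 1 (mod 4): 84·t ≡ 1 − 49 = -48 (mod 4).
    Divide the congruence (and modulus) by g = 4: 21·t ≡ -12 (mod 1).
    Modulo 1 every t works; take t = 0.
    Then x = 49 + 84·0 = 49, valid modulo lcm(84, 4) = 84: x ≡ 49 (mod 84).
Verify: 49 mod 12 = 1, 49 mod 21 = 7, 49 mod 4 = 1.

x ≡ 49 (mod 84).


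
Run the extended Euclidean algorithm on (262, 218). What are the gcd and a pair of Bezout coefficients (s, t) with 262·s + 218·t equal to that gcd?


Euclidean algorithm on (262, 218) — divide until remainder is 0:
  262 = 1 · 218 + 44
  218 = 4 · 44 + 42
  44 = 1 · 42 + 2
  42 = 21 · 2 + 0
gcd(262, 218) = 2.
Track Bezout coefficients alongside the remainders: start with r₀ = 262 = a·1 + b·0 (s = 1, t = 0) and r₁ = 218 = a·0 + b·1 (s = 0, t = 1); each new remainder r_{k+1} = r_{k-1} − q_k·r_k inherits s_{k+1} = s_{k-1} − q_k·s_k, t_{k+1} = t_{k-1} − q_k·t_k, so r_k = a·s_k + b·t_k at every step:
  q = 1: r = 44, s = 1 − 1·0 = 1, t = 0 − 1·1 = -1  (check: 262·1 + 218·(-1) = 44)
  q = 4: r = 42, s = 0 − 4·1 = -4, t = 1 − 4·(-1) = 5  (check: 262·(-4) + 218·5 = 42)
  q = 1: r = 2, s = 1 − 1·(-4) = 5, t = -1 − 1·5 = -6  (check: 262·5 + 218·(-6) = 2)
The row with r = 2 (the gcd) gives the Bezout coefficients s = 5, t = -6.
Result: 262 · (5) + 218 · (-6) = 2.

gcd(262, 218) = 2; s = 5, t = -6 (check: 262·5 + 218·(-6) = 2).


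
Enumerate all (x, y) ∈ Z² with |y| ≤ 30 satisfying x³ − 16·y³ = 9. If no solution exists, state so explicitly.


The equation is x³ - 16y³ = 9. For fixed y, x³ = 16·y³ + 9, so a solution requires the RHS to be a perfect cube.
Strategy: iterate y from -30 to 30, compute RHS = 16·y³ + 9, and check whether it is a (positive or negative) perfect cube.
Check small values of y:
  y = 0: RHS = 9 is not a perfect cube.
  y = 1: RHS = 25 is not a perfect cube.
  y = -1: RHS = -7 is not a perfect cube.
  y = 2: RHS = 137 is not a perfect cube.
  y = -2: RHS = -119 is not a perfect cube.
  y = 3: RHS = 441 is not a perfect cube.
  y = -3: RHS = -423 is not a perfect cube.
Continuing the search up to |y| = 30 finds no solutions either.
No (x, y) in the scanned range satisfies the equation.

No integer solutions with |y| ≤ 30.


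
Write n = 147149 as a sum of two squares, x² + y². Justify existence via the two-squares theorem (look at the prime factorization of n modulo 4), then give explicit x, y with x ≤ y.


Step 1: Factor n = 147149 = 37 · 41 · 97.
Step 2: Check the mod-4 condition on each prime factor: 37 ≡ 1 (mod 4), exponent 1; 41 ≡ 1 (mod 4), exponent 1; 97 ≡ 1 (mod 4), exponent 1.
All primes ≡ 3 (mod 4) appear to even exponent (or don't appear), so by the two-squares theorem n IS expressible as a sum of two squares.
Step 3: Build a representation. Here n = 37 · 41 · 97 is a product of primes ≡ 1 (mod 4). Each prime p ≡ 1 (mod 4) is itself a sum of two squares; find a² by testing p − a² for a perfect square:
  37: 37 − 1² = 36 = 6² ⇒ 37 = 1² + 6².
  41: 41 − 1² = 40, 41 − 2² = 37, 41 − 3² = 32, 41 − 4² = 25 = 5² ⇒ 41 = 4² + 5².
  97: 97 − 1² = 96, 97 − 2² = 93, 97 − 3² = 88, 97 − 4² = 81 = 9² ⇒ 97 = 4² + 9².
  Combine using the Brahmagupta–Fibonacci identity (a² + b²)(c² + d²) = (ac − bd)² + (ad + bc)² = (ac + bd)² + (ad − bc)²:
  37 · 41 = 1517: from (1² + 6²)(4² + 5²), take (1·4 − 6·5, 1·5 + 6·4) = (4 − 30, 5 + 24) = (-26, 29); dropping signs (only squares matter) gives (26, 29); check 26² + 29² = 676 + 841 = 1517 ✓.
  1517 · 97 = 147149: from (26² + 29²)(4² + 9²), take (26·4 − 29·9, 26·9 + 29·4) = (104 − 261, 234 + 116) = (-157, 350); dropping signs (only squares matter) gives (157, 350); check 157² + 350² = 24649 + 122500 = 147149 ✓.
Step 4: Order so x ≤ y and verify: 157² + 350² = 24649 + 122500 = 147149 = n. ✓

n = 147149 = 157² + 350² (one valid representation with x ≤ y).


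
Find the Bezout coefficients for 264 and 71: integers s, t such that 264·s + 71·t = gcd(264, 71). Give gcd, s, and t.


Euclidean algorithm on (264, 71) — divide until remainder is 0:
  264 = 3 · 71 + 51
  71 = 1 · 51 + 20
  51 = 2 · 20 + 11
  20 = 1 · 11 + 9
  11 = 1 · 9 + 2
  9 = 4 · 2 + 1
  2 = 2 · 1 + 0
gcd(264, 71) = 1.
Track Bezout coefficients alongside the remainders: start with r₀ = 264 = a·1 + b·0 (s = 1, t = 0) and r₁ = 71 = a·0 + b·1 (s = 0, t = 1); each new remainder r_{k+1} = r_{k-1} − q_k·r_k inherits s_{k+1} = s_{k-1} − q_k·s_k, t_{k+1} = t_{k-1} − q_k·t_k, so r_k = a·s_k + b·t_k at every step:
  q = 3: r = 51, s = 1 − 3·0 = 1, t = 0 − 3·1 = -3  (check: 264·1 + 71·(-3) = 51)
  q = 1: r = 20, s = 0 − 1·1 = -1, t = 1 − 1·(-3) = 4  (check: 264·(-1) + 71·4 = 20)
  q = 2: r = 11, s = 1 − 2·(-1) = 3, t = -3 − 2·4 = -11  (check: 264·3 + 71·(-11) = 11)
  q = 1: r = 9, s = -1 − 1·3 = -4, t = 4 − 1·(-11) = 15  (check: 264·(-4) + 71·15 = 9)
  q = 1: r = 2, s = 3 − 1·(-4) = 7, t = -11 − 1·15 = -26  (check: 264·7 + 71·(-26) = 2)
  q = 4: r = 1, s = -4 − 4·7 = -32, t = 15 − 4·(-26) = 119  (check: 264·(-32) + 71·119 = 1)
The row with r = 1 (the gcd) gives the Bezout coefficients s = -32, t = 119.
Result: 264 · (-32) + 71 · (119) = 1.

gcd(264, 71) = 1; s = -32, t = 119 (check: 264·(-32) + 71·119 = 1).


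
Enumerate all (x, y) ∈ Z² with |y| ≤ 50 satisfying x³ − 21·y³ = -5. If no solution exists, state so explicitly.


The equation is x³ - 21y³ = -5. For fixed y, x³ = 21·y³ − 5, so a solution requires the RHS to be a perfect cube.
Strategy: iterate y from -50 to 50, compute RHS = 21·y³ − 5, and check whether it is a (positive or negative) perfect cube.
Check small values of y:
  y = 0: RHS = -5 is not a perfect cube.
  y = 1: RHS = 16 is not a perfect cube.
  y = -1: RHS = -26 is not a perfect cube.
  y = 2: RHS = 163 is not a perfect cube.
  y = -2: RHS = -173 is not a perfect cube.
  y = 3: RHS = 562 is not a perfect cube.
  y = -3: RHS = -572 is not a perfect cube.
Continuing the search up to |y| = 50 finds no solutions either.
No (x, y) in the scanned range satisfies the equation.

No integer solutions with |y| ≤ 50.


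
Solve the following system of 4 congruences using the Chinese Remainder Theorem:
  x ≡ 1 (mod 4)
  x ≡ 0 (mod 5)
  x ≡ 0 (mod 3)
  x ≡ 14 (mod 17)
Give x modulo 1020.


Product of moduli M = 4 · 5 · 3 · 17 = 1020.
Merge one congruence at a time:
  Start: x ≡ 1 (mod 4).
  Combine with x ≡ 0 (mod 5); new modulus lcm = 20.
    Write x = 1 + 4·t and substitute into x ≡ 0 (mod 5): 4·t ≡ 0 − 1 = -1 (mod 5).
    Reduce coefficients mod 5: 4·t ≡ 4 (mod 5).
    The inverse of 4 mod 5 is 4 (since 4·4 = 16 = 3·5 + 1), so t ≡ 4·4 = 16 ≡ 1 (mod 5).
    Then x = 1 + 4·1 = 5, valid modulo lcm(4, 5) = 20: x ≡ 5 (mod 20).
  Combine with x ≡ 0 (mod 3); new modulus lcm = 60.
    Write x = 5 + 20·t and substitute into x ≡ 0 (mod 3): 20·t ≡ 0 − 5 = -5 (mod 3).
    Reduce coefficients mod 3: 2·t ≡ 1 (mod 3).
    The inverse of 2 mod 3 is 2 (since 2·2 = 4 = 1·3 + 1), so t ≡ 2·1 = 2 ≡ 2 (mod 3).
    Then x = 5 + 20·2 = 45, valid modulo lcm(20, 3) = 60: x ≡ 45 (mod 60).
  Combine with x ≡ 14 (mod 17); new modulus lcm = 1020.
    Write x = 45 + 60·t and substitute into x ≡ 14 (mod 17): 60·t ≡ 14 − 45 = -31 (mod 17).
    Reduce coefficients mod 17: 9·t ≡ 3 (mod 17).
    The inverse of 9 mod 17 is 2 (since 9·2 = 18 = 1·17 + 1), so t ≡ 2·3 = 6 ≡ 6 (mod 17).
    Then x = 45 + 60·6 = 405, valid modulo lcm(60, 17) = 1020: x ≡ 405 (mod 1020).
Verify against each original: 405 mod 4 = 1, 405 mod 5 = 0, 405 mod 3 = 0, 405 mod 17 = 14.

x ≡ 405 (mod 1020).


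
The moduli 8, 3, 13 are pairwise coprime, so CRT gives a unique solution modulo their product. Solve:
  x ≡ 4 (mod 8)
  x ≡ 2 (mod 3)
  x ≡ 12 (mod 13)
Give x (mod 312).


Moduli 8, 3, 13 are pairwise coprime; by CRT there is a unique solution modulo M = 8 · 3 · 13 = 312.
Solve pairwise, accumulating the modulus:
  Start with x ≡ 4 (mod 8).
  Combine with x ≡ 2 (mod 3): since gcd(8, 3) = 1, we get a unique residue mod 24.
    Write x = 4 + 8·t and substitute into x ≡ 2 (mod 3): 8·t ≡ 2 − 4 = -2 (mod 3).
    Reduce coefficients mod 3: 2·t ≡ 1 (mod 3).
    The inverse of 2 mod 3 is 2 (since 2·2 = 4 = 1·3 + 1), so t ≡ 2·1 = 2 ≡ 2 (mod 3).
    Then x = 4 + 8·2 = 20, valid modulo lcm(8, 3) = 24: x ≡ 20 (mod 24).
  Combine with x ≡ 12 (mod 13): since gcd(24, 13) = 1, we get a unique residue mod 312.
    Write x = 20 + 24·t and substitute into x ≡ 12 (mod 13): 24·t ≡ 12 − 20 = -8 (mod 13).
    Reduce coefficients mod 13: 11·t ≡ 5 (mod 13).
    The inverse of 11 mod 13 is 6 (since 11·6 = 66 = 5·13 + 1), so t ≡ 6·5 = 30 ≡ 4 (mod 13).
    Then x = 20 + 24·4 = 116, valid modulo lcm(24, 13) = 312: x ≡ 116 (mod 312).
Verify: 116 mod 8 = 4 ✓, 116 mod 3 = 2 ✓, 116 mod 13 = 12 ✓.

x ≡ 116 (mod 312).


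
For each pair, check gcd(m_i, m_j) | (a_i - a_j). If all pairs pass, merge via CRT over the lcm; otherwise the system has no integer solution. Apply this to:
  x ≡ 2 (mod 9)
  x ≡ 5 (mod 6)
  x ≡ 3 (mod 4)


Moduli 9, 6, 4 are not pairwise coprime, so CRT works modulo lcm(m_i) when all pairwise compatibility conditions hold.
Pairwise compatibility: gcd(m_i, m_j) must divide a_i - a_j for every pair.
Merge one congruence at a time:
  Start: x ≡ 2 (mod 9).
  Combine with x ≡ 5 (mod 6): gcd(9, 6) = 3; 5 - 2 = 3, which IS divisible by 3, so compatible.
    Write x = 2 + 9·t and substitute into x ≡ 5 (mod 6): 9·t ≡ 5 − 2 = 3 (mod 6).
    Divide the congruence (and modulus) by g = 3: 3·t ≡ 1 (mod 2).
    Reduce coefficients mod 2: 1·t ≡ 1 (mod 2).
    So t ≡ 1 (mod 2).
    Then x = 2 + 9·1 = 11, valid modulo lcm(9, 6) = 18: x ≡ 11 (mod 18).
  Combine with x ≡ 3 (mod 4): gcd(18, 4) = 2; 3 - 11 = -8, which IS divisible by 2, so compatible.
    Write x = 11 + 18·t and substitute into x ≡ 3 (mod 4): 18·t ≡ 3 − 11 = -8 (mod 4).
    Divide the congruence (and modulus) by g = 2: 9·t ≡ -4 (mod 2).
    Reduce coefficients mod 2: 1·t ≡ 0 (mod 2).
    So t ≡ 0 (mod 2).
    Then x = 11 + 18·0 = 11, valid modulo lcm(18, 4) = 36: x ≡ 11 (mod 36).
Verify: 11 mod 9 = 2, 11 mod 6 = 5, 11 mod 4 = 3.

x ≡ 11 (mod 36).


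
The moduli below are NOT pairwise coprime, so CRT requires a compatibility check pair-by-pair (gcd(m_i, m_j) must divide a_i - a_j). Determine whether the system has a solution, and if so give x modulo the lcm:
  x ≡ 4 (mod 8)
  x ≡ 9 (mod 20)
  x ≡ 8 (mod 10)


Moduli 8, 20, 10 are not pairwise coprime, so CRT works modulo lcm(m_i) when all pairwise compatibility conditions hold.
Pairwise compatibility: gcd(m_i, m_j) must divide a_i - a_j for every pair.
Merge one congruence at a time:
  Start: x ≡ 4 (mod 8).
  Combine with x ≡ 9 (mod 20): gcd(8, 20) = 4, and 9 - 4 = 5 is NOT divisible by 4.
    ⇒ system is inconsistent (no integer solution).

No solution (the system is inconsistent).


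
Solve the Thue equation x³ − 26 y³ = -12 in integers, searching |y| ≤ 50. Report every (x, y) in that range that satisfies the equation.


The equation is x³ - 26y³ = -12. For fixed y, x³ = 26·y³ − 12, so a solution requires the RHS to be a perfect cube.
Strategy: iterate y from -50 to 50, compute RHS = 26·y³ − 12, and check whether it is a (positive or negative) perfect cube.
Check small values of y:
  y = 0: RHS = -12 is not a perfect cube.
  y = 1: RHS = 14 is not a perfect cube.
  y = -1: RHS = -38 is not a perfect cube.
  y = 2: RHS = 196 is not a perfect cube.
  y = -2: RHS = -220 is not a perfect cube.
  y = 3: RHS = 690 is not a perfect cube.
  y = -3: RHS = -714 is not a perfect cube.
Continuing the search up to |y| = 50 finds no solutions either.
No (x, y) in the scanned range satisfies the equation.

No integer solutions with |y| ≤ 50.


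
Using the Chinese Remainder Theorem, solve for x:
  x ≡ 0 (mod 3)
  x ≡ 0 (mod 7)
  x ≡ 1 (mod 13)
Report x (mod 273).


Moduli 3, 7, 13 are pairwise coprime; by CRT there is a unique solution modulo M = 3 · 7 · 13 = 273.
Solve pairwise, accumulating the modulus:
  Start with x ≡ 0 (mod 3).
  Combine with x ≡ 0 (mod 7): since gcd(3, 7) = 1, we get a unique residue mod 21.
    Write x = 0 + 3·t and substitute into x ≡ 0 (mod 7): 3·t ≡ 0 − 0 = 0 (mod 7).
    The inverse of 3 mod 7 is 5 (since 3·5 = 15 = 2·7 + 1), so t ≡ 5·0 = 0 ≡ 0 (mod 7).
    Then x = 0 + 3·0 = 0, valid modulo lcm(3, 7) = 21: x ≡ 0 (mod 21).
  Combine with x ≡ 1 (mod 13): since gcd(21, 13) = 1, we get a unique residue mod 273.
    Write x = 0 + 21·t and substitute into x ≡ 1 (mod 13): 21·t ≡ 1 − 0 = 1 (mod 13).
    Reduce coefficients mod 13: 8·t ≡ 1 (mod 13).
    The inverse of 8 mod 13 is 5 (since 8·5 = 40 = 3·13 + 1), so t ≡ 5·1 = 5 ≡ 5 (mod 13).
    Then x = 0 + 21·5 = 105, valid modulo lcm(21, 13) = 273: x ≡ 105 (mod 273).
Verify: 105 mod 3 = 0 ✓, 105 mod 7 = 0 ✓, 105 mod 13 = 1 ✓.

x ≡ 105 (mod 273).


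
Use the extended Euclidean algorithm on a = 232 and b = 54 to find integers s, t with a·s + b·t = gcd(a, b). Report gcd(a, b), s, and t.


Euclidean algorithm on (232, 54) — divide until remainder is 0:
  232 = 4 · 54 + 16
  54 = 3 · 16 + 6
  16 = 2 · 6 + 4
  6 = 1 · 4 + 2
  4 = 2 · 2 + 0
gcd(232, 54) = 2.
Track Bezout coefficients alongside the remainders: start with r₀ = 232 = a·1 + b·0 (s = 1, t = 0) and r₁ = 54 = a·0 + b·1 (s = 0, t = 1); each new remainder r_{k+1} = r_{k-1} − q_k·r_k inherits s_{k+1} = s_{k-1} − q_k·s_k, t_{k+1} = t_{k-1} − q_k·t_k, so r_k = a·s_k + b·t_k at every step:
  q = 4: r = 16, s = 1 − 4·0 = 1, t = 0 − 4·1 = -4  (check: 232·1 + 54·(-4) = 16)
  q = 3: r = 6, s = 0 − 3·1 = -3, t = 1 − 3·(-4) = 13  (check: 232·(-3) + 54·13 = 6)
  q = 2: r = 4, s = 1 − 2·(-3) = 7, t = -4 − 2·13 = -30  (check: 232·7 + 54·(-30) = 4)
  q = 1: r = 2, s = -3 − 1·7 = -10, t = 13 − 1·(-30) = 43  (check: 232·(-10) + 54·43 = 2)
The row with r = 2 (the gcd) gives the Bezout coefficients s = -10, t = 43.
Result: 232 · (-10) + 54 · (43) = 2.

gcd(232, 54) = 2; s = -10, t = 43 (check: 232·(-10) + 54·43 = 2).


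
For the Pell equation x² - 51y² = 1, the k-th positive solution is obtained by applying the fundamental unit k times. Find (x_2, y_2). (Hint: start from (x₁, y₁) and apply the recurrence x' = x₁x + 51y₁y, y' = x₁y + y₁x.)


Step 1: Find the fundamental solution (x₁, y₁) of x² - 51y² = 1.
  Expand √51 as a continued fraction. a₀ = ⌊√51⌋ = 7; iterate m_{k+1} = d_k·a_k − m_k, d_{k+1} = (51 − m_{k+1}²)/d_k, a_{k+1} = ⌊(a₀ + m_{k+1})/d_{k+1}⌋ (starting m₀ = 0, d₀ = 1), with convergents p_k = a_k·p_{k-1} + p_{k-2}, q_k = a_k·q_{k-1} + q_{k-2} (p₋₁ = 1, q₋₁ = 0):
  k = 0: a₀ = 7; p₀/q₀ = 7/1; p₀² − 51·q₀² = 49 − 51 = -2.
  k = 1: m = 7, d = 2, a = ⌊(7 + 7)/2⌋ = 7; p/q = (7·7 + 1)/(7·1 + 0) = 50/7; p² − 51·q² = 2500 − 2499 = 1.
  The first convergent with p² − 51·q² = 1 gives the fundamental solution (x₁, y₁) = (50, 7).
Step 2: Apply the recurrence (x_{n+1}, y_{n+1}) = (x₁x_n + 51y₁y_n, x₁y_n + y₁x_n) repeatedly.
  From (x_1, y_1) = (50, 7): x_2 = 50·50 + 51·7·7 = 4999; y_2 = 50·7 + 7·50 = 700.
Step 3: Verify x_2² - 51·y_2² = 24990001 - 24990000 = 1 (should be 1). ✓

(x_1, y_1) = (50, 7); (x_2, y_2) = (4999, 700).


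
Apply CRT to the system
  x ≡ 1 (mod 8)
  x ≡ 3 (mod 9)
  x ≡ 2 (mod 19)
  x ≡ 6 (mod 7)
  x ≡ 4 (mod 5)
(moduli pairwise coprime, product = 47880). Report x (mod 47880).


Product of moduli M = 8 · 9 · 19 · 7 · 5 = 47880.
Merge one congruence at a time:
  Start: x ≡ 1 (mod 8).
  Combine with x ≡ 3 (mod 9); new modulus lcm = 72.
    Write x = 1 + 8·t and substitute into x ≡ 3 (mod 9): 8·t ≡ 3 − 1 = 2 (mod 9).
    The inverse of 8 mod 9 is 8 (since 8·8 = 64 = 7·9 + 1), so t ≡ 8·2 = 16 ≡ 7 (mod 9).
    Then x = 1 + 8·7 = 57, valid modulo lcm(8, 9) = 72: x ≡ 57 (mod 72).
  Combine with x ≡ 2 (mod 19); new modulus lcm = 1368.
    Write x = 57 + 72·t and substitute into x ≡ 2 (mod 19): 72·t ≡ 2 − 57 = -55 (mod 19).
    Reduce coefficients mod 19: 15·t ≡ 2 (mod 19).
    The inverse of 15 mod 19 is 14 (since 15·14 = 210 = 11·19 + 1), so t ≡ 14·2 = 28 ≡ 9 (mod 19).
    Then x = 57 + 72·9 = 705, valid modulo lcm(72, 19) = 1368: x ≡ 705 (mod 1368).
  Combine with x ≡ 6 (mod 7); new modulus lcm = 9576.
    Write x = 705 + 1368·t and substitute into x ≡ 6 (mod 7): 1368·t ≡ 6 − 705 = -699 (mod 7).
    Reduce coefficients mod 7: 3·t ≡ 1 (mod 7).
    The inverse of 3 mod 7 is 5 (since 3·5 = 15 = 2·7 + 1), so t ≡ 5·1 = 5 ≡ 5 (mod 7).
    Then x = 705 + 1368·5 = 7545, valid modulo lcm(1368, 7) = 9576: x ≡ 7545 (mod 9576).
  Combine with x ≡ 4 (mod 5); new modulus lcm = 47880.
    Write x = 7545 + 9576·t and substitute into x ≡ 4 (mod 5): 9576·t ≡ 4 − 7545 = -7541 (mod 5).
    Reduce coefficients mod 5: 1·t ≡ 4 (mod 5).
    So t ≡ 4 (mod 5).
    Then x = 7545 + 9576·4 = 45849, valid modulo lcm(9576, 5) = 47880: x ≡ 45849 (mod 47880).
Verify against each original: 45849 mod 8 = 1, 45849 mod 9 = 3, 45849 mod 19 = 2, 45849 mod 7 = 6, 45849 mod 5 = 4.

x ≡ 45849 (mod 47880).


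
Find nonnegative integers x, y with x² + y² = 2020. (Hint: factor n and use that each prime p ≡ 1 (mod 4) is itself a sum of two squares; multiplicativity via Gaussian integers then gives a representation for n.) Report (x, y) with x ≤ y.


Step 1: Factor n = 2020 = 2^2 · 5 · 101.
Step 2: Check the mod-4 condition on each prime factor: 2 = 2 (special); 5 ≡ 1 (mod 4), exponent 1; 101 ≡ 1 (mod 4), exponent 1.
All primes ≡ 3 (mod 4) appear to even exponent (or don't appear), so by the two-squares theorem n IS expressible as a sum of two squares.
Step 3: Build a representation. Group n = k² · m with k = 2 and m = 5 · 101 = 505 (a product of primes ≡ 1 (mod 4)); a representation of m scales to one of n via (k·x)² + (k·y)² = k²(x² + y²). Each prime p ≡ 1 (mod 4) is itself a sum of two squares; find a² by testing p − a² for a perfect square:
  5: 5 − 1² = 4 = 2² ⇒ 5 = 1² + 2².
  101: 101 − 1² = 100 = 10² ⇒ 101 = 1² + 10².
  Combine using the Brahmagupta–Fibonacci identity (a² + b²)(c² + d²) = (ac − bd)² + (ad + bc)² = (ac + bd)² + (ad − bc)²:
  5 · 101 = 505: from (1² + 2²)(1² + 10²), take (1·1 − 2·10, 1·10 + 2·1) = (1 − 20, 10 + 2) = (-19, 12); dropping signs (only squares matter) gives (19, 12); check 19² + 12² = 361 + 144 = 505 ✓.
  Scale by k = 2: (2·19, 2·12) = (38, 24).
Step 4: Order so x ≤ y and verify: 24² + 38² = 576 + 1444 = 2020 = n. ✓

n = 2020 = 24² + 38² (one valid representation with x ≤ y).


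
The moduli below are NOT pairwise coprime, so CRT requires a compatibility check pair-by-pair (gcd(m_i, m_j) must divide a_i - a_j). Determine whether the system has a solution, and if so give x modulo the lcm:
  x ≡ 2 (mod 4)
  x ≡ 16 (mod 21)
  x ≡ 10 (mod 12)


Moduli 4, 21, 12 are not pairwise coprime, so CRT works modulo lcm(m_i) when all pairwise compatibility conditions hold.
Pairwise compatibility: gcd(m_i, m_j) must divide a_i - a_j for every pair.
Merge one congruence at a time:
  Start: x ≡ 2 (mod 4).
  Combine with x ≡ 16 (mod 21): gcd(4, 21) = 1; 16 - 2 = 14, which IS divisible by 1, so compatible.
    Write x = 2 + 4·t and substitute into x ≡ 16 (mod 21): 4·t ≡ 16 − 2 = 14 (mod 21).
    The inverse of 4 mod 21 is 16 (since 4·16 = 64 = 3·21 + 1), so t ≡ 16·14 = 224 ≡ 14 (mod 21).
    Then x = 2 + 4·14 = 58, valid modulo lcm(4, 21) = 84: x ≡ 58 (mod 84).
  Combine with x ≡ 10 (mod 12): gcd(84, 12) = 12; 10 - 58 = -48, which IS divisible by 12, so compatible.
    Write x = 58 + 84·t and substitute into x ≡ 10 (mod 12): 84·t ≡ 10 − 58 = -48 (mod 12).
    Divide the congruence (and modulus) by g = 12: 7·t ≡ -4 (mod 1).
    Modulo 1 every t works; take t = 0.
    Then x = 58 + 84·0 = 58, valid modulo lcm(84, 12) = 84: x ≡ 58 (mod 84).
Verify: 58 mod 4 = 2, 58 mod 21 = 16, 58 mod 12 = 10.

x ≡ 58 (mod 84).


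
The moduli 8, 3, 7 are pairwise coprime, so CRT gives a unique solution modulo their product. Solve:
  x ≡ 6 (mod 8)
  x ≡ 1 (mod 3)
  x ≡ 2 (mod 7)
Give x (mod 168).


Moduli 8, 3, 7 are pairwise coprime; by CRT there is a unique solution modulo M = 8 · 3 · 7 = 168.
Solve pairwise, accumulating the modulus:
  Start with x ≡ 6 (mod 8).
  Combine with x ≡ 1 (mod 3): since gcd(8, 3) = 1, we get a unique residue mod 24.
    Write x = 6 + 8·t and substitute into x ≡ 1 (mod 3): 8·t ≡ 1 − 6 = -5 (mod 3).
    Reduce coefficients mod 3: 2·t ≡ 1 (mod 3).
    The inverse of 2 mod 3 is 2 (since 2·2 = 4 = 1·3 + 1), so t ≡ 2·1 = 2 ≡ 2 (mod 3).
    Then x = 6 + 8·2 = 22, valid modulo lcm(8, 3) = 24: x ≡ 22 (mod 24).
  Combine with x ≡ 2 (mod 7): since gcd(24, 7) = 1, we get a unique residue mod 168.
    Write x = 22 + 24·t and substitute into x ≡ 2 (mod 7): 24·t ≡ 2 − 22 = -20 (mod 7).
    Reduce coefficients mod 7: 3·t ≡ 1 (mod 7).
    The inverse of 3 mod 7 is 5 (since 3·5 = 15 = 2·7 + 1), so t ≡ 5·1 = 5 ≡ 5 (mod 7).
    Then x = 22 + 24·5 = 142, valid modulo lcm(24, 7) = 168: x ≡ 142 (mod 168).
Verify: 142 mod 8 = 6 ✓, 142 mod 3 = 1 ✓, 142 mod 7 = 2 ✓.

x ≡ 142 (mod 168).


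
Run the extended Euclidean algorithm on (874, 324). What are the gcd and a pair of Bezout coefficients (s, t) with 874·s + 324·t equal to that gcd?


Euclidean algorithm on (874, 324) — divide until remainder is 0:
  874 = 2 · 324 + 226
  324 = 1 · 226 + 98
  226 = 2 · 98 + 30
  98 = 3 · 30 + 8
  30 = 3 · 8 + 6
  8 = 1 · 6 + 2
  6 = 3 · 2 + 0
gcd(874, 324) = 2.
Track Bezout coefficients alongside the remainders: start with r₀ = 874 = a·1 + b·0 (s = 1, t = 0) and r₁ = 324 = a·0 + b·1 (s = 0, t = 1); each new remainder r_{k+1} = r_{k-1} − q_k·r_k inherits s_{k+1} = s_{k-1} − q_k·s_k, t_{k+1} = t_{k-1} − q_k·t_k, so r_k = a·s_k + b·t_k at every step:
  q = 2: r = 226, s = 1 − 2·0 = 1, t = 0 − 2·1 = -2  (check: 874·1 + 324·(-2) = 226)
  q = 1: r = 98, s = 0 − 1·1 = -1, t = 1 − 1·(-2) = 3  (check: 874·(-1) + 324·3 = 98)
  q = 2: r = 30, s = 1 − 2·(-1) = 3, t = -2 − 2·3 = -8  (check: 874·3 + 324·(-8) = 30)
  q = 3: r = 8, s = -1 − 3·3 = -10, t = 3 − 3·(-8) = 27  (check: 874·(-10) + 324·27 = 8)
  q = 3: r = 6, s = 3 − 3·(-10) = 33, t = -8 − 3·27 = -89  (check: 874·33 + 324·(-89) = 6)
  q = 1: r = 2, s = -10 − 1·33 = -43, t = 27 − 1·(-89) = 116  (check: 874·(-43) + 324·116 = 2)
The row with r = 2 (the gcd) gives the Bezout coefficients s = -43, t = 116.
Result: 874 · (-43) + 324 · (116) = 2.

gcd(874, 324) = 2; s = -43, t = 116 (check: 874·(-43) + 324·116 = 2).


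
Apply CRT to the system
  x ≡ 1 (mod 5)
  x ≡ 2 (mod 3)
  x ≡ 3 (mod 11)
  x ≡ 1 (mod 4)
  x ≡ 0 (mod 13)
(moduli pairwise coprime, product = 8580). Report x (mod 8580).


Product of moduli M = 5 · 3 · 11 · 4 · 13 = 8580.
Merge one congruence at a time:
  Start: x ≡ 1 (mod 5).
  Combine with x ≡ 2 (mod 3); new modulus lcm = 15.
    Write x = 1 + 5·t and substitute into x ≡ 2 (mod 3): 5·t ≡ 2 − 1 = 1 (mod 3).
    Reduce coefficients mod 3: 2·t ≡ 1 (mod 3).
    The inverse of 2 mod 3 is 2 (since 2·2 = 4 = 1·3 + 1), so t ≡ 2·1 = 2 ≡ 2 (mod 3).
    Then x = 1 + 5·2 = 11, valid modulo lcm(5, 3) = 15: x ≡ 11 (mod 15).
  Combine with x ≡ 3 (mod 11); new modulus lcm = 165.
    Write x = 11 + 15·t and substitute into x ≡ 3 (mod 11): 15·t ≡ 3 − 11 = -8 (mod 11).
    Reduce coefficients mod 11: 4·t ≡ 3 (mod 11).
    The inverse of 4 mod 11 is 3 (since 4·3 = 12 = 1·11 + 1), so t ≡ 3·3 = 9 ≡ 9 (mod 11).
    Then x = 11 + 15·9 = 146, valid modulo lcm(15, 11) = 165: x ≡ 146 (mod 165).
  Combine with x ≡ 1 (mod 4); new modulus lcm = 660.
    Write x = 146 + 165·t and substitute into x ≡ 1 (mod 4): 165·t ≡ 1 − 146 = -145 (mod 4).
    Reduce coefficients mod 4: 1·t ≡ 3 (mod 4).
    So t ≡ 3 (mod 4).
    Then x = 146 + 165·3 = 641, valid modulo lcm(165, 4) = 660: x ≡ 641 (mod 660).
  Combine with x ≡ 0 (mod 13); new modulus lcm = 8580.
    Write x = 641 + 660·t and substitute into x ≡ 0 (mod 13): 660·t ≡ 0 − 641 = -641 (mod 13).
    Reduce coefficients mod 13: 10·t ≡ 9 (mod 13).
    The inverse of 10 mod 13 is 4 (since 10·4 = 40 = 3·13 + 1), so t ≡ 4·9 = 36 ≡ 10 (mod 13).
    Then x = 641 + 660·10 = 7241, valid modulo lcm(660, 13) = 8580: x ≡ 7241 (mod 8580).
Verify against each original: 7241 mod 5 = 1, 7241 mod 3 = 2, 7241 mod 11 = 3, 7241 mod 4 = 1, 7241 mod 13 = 0.

x ≡ 7241 (mod 8580).


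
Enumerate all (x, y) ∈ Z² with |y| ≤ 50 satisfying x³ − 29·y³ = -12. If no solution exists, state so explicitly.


The equation is x³ - 29y³ = -12. For fixed y, x³ = 29·y³ − 12, so a solution requires the RHS to be a perfect cube.
Strategy: iterate y from -50 to 50, compute RHS = 29·y³ − 12, and check whether it is a (positive or negative) perfect cube.
Check small values of y:
  y = 0: RHS = -12 is not a perfect cube.
  y = 1: RHS = 17 is not a perfect cube.
  y = -1: RHS = -41 is not a perfect cube.
  y = 2: RHS = 220 is not a perfect cube.
  y = -2: RHS = -244 is not a perfect cube.
  y = 3: RHS = 771 is not a perfect cube.
  y = -3: RHS = -795 is not a perfect cube.
Continuing the search up to |y| = 50 finds no solutions either.
No (x, y) in the scanned range satisfies the equation.

No integer solutions with |y| ≤ 50.


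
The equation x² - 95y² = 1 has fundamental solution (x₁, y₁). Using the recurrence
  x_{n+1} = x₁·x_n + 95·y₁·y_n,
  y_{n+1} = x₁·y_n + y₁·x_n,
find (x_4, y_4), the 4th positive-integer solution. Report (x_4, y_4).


Step 1: Find the fundamental solution (x₁, y₁) of x² - 95y² = 1.
  Expand √95 as a continued fraction. a₀ = ⌊√95⌋ = 9; iterate m_{k+1} = d_k·a_k − m_k, d_{k+1} = (95 − m_{k+1}²)/d_k, a_{k+1} = ⌊(a₀ + m_{k+1})/d_{k+1}⌋ (starting m₀ = 0, d₀ = 1), with convergents p_k = a_k·p_{k-1} + p_{k-2}, q_k = a_k·q_{k-1} + q_{k-2} (p₋₁ = 1, q₋₁ = 0):
  k = 0: a₀ = 9; p₀/q₀ = 9/1; p₀² − 95·q₀² = 81 − 95 = -14.
  k = 1: m = 9, d = 14, a = ⌊(9 + 9)/14⌋ = 1; p/q = (1·9 + 1)/(1·1 + 0) = 10/1; p² − 95·q² = 100 − 95 = 5.
  k = 2: m = 5, d = 5, a = ⌊(9 + 5)/5⌋ = 2; p/q = (2·10 + 9)/(2·1 + 1) = 29/3; p² − 95·q² = 841 − 855 = -14.
  k = 3: m = 5, d = 14, a = ⌊(9 + 5)/14⌋ = 1; p/q = (1·29 + 10)/(1·3 + 1) = 39/4; p² − 95·q² = 1521 − 1520 = 1.
  The first convergent with p² − 95·q² = 1 gives the fundamental solution (x₁, y₁) = (39, 4).
Step 2: Apply the recurrence (x_{n+1}, y_{n+1}) = (x₁x_n + 95y₁y_n, x₁y_n + y₁x_n) repeatedly.
  From (x_1, y_1) = (39, 4): x_2 = 39·39 + 95·4·4 = 3041; y_2 = 39·4 + 4·39 = 312.
  From (x_2, y_2) = (3041, 312): x_3 = 39·3041 + 95·4·312 = 237159; y_3 = 39·312 + 4·3041 = 24332.
  From (x_3, y_3) = (237159, 24332): x_4 = 39·237159 + 95·4·24332 = 18495361; y_4 = 39·24332 + 4·237159 = 1897584.
Step 3: Verify x_4² - 95·y_4² = 342078378520321 - 342078378520320 = 1 (should be 1). ✓

(x_1, y_1) = (39, 4); (x_4, y_4) = (18495361, 1897584).


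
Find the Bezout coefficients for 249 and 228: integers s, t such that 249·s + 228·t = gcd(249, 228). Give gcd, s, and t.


Euclidean algorithm on (249, 228) — divide until remainder is 0:
  249 = 1 · 228 + 21
  228 = 10 · 21 + 18
  21 = 1 · 18 + 3
  18 = 6 · 3 + 0
gcd(249, 228) = 3.
Track Bezout coefficients alongside the remainders: start with r₀ = 249 = a·1 + b·0 (s = 1, t = 0) and r₁ = 228 = a·0 + b·1 (s = 0, t = 1); each new remainder r_{k+1} = r_{k-1} − q_k·r_k inherits s_{k+1} = s_{k-1} − q_k·s_k, t_{k+1} = t_{k-1} − q_k·t_k, so r_k = a·s_k + b·t_k at every step:
  q = 1: r = 21, s = 1 − 1·0 = 1, t = 0 − 1·1 = -1  (check: 249·1 + 228·(-1) = 21)
  q = 10: r = 18, s = 0 − 10·1 = -10, t = 1 − 10·(-1) = 11  (check: 249·(-10) + 228·11 = 18)
  q = 1: r = 3, s = 1 − 1·(-10) = 11, t = -1 − 1·11 = -12  (check: 249·11 + 228·(-12) = 3)
The row with r = 3 (the gcd) gives the Bezout coefficients s = 11, t = -12.
Result: 249 · (11) + 228 · (-12) = 3.

gcd(249, 228) = 3; s = 11, t = -12 (check: 249·11 + 228·(-12) = 3).


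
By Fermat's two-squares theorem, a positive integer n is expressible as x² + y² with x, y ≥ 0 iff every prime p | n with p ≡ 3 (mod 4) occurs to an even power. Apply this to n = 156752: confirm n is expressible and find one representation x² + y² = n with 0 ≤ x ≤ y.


Step 1: Factor n = 156752 = 2^4 · 97 · 101.
Step 2: Check the mod-4 condition on each prime factor: 2 = 2 (special); 97 ≡ 1 (mod 4), exponent 1; 101 ≡ 1 (mod 4), exponent 1.
All primes ≡ 3 (mod 4) appear to even exponent (or don't appear), so by the two-squares theorem n IS expressible as a sum of two squares.
Step 3: Build a representation. Group n = k² · m with k = 4 and m = 97 · 101 = 9797 (a product of primes ≡ 1 (mod 4)); a representation of m scales to one of n via (k·x)² + (k·y)² = k²(x² + y²). Each prime p ≡ 1 (mod 4) is itself a sum of two squares; find a² by testing p − a² for a perfect square:
  97: 97 − 1² = 96, 97 − 2² = 93, 97 − 3² = 88, 97 − 4² = 81 = 9² ⇒ 97 = 4² + 9².
  101: 101 − 1² = 100 = 10² ⇒ 101 = 1² + 10².
  Combine using the Brahmagupta–Fibonacci identity (a² + b²)(c² + d²) = (ac − bd)² + (ad + bc)² = (ac + bd)² + (ad − bc)²:
  97 · 101 = 9797: from (4² + 9²)(1² + 10²), take (4·1 − 9·10, 4·10 + 9·1) = (4 − 90, 40 + 9) = (-86, 49); dropping signs (only squares matter) gives (86, 49); check 86² + 49² = 7396 + 2401 = 9797 ✓.
  Scale by k = 4: (4·86, 4·49) = (344, 196).
Step 4: Order so x ≤ y and verify: 196² + 344² = 38416 + 118336 = 156752 = n. ✓

n = 156752 = 196² + 344² (one valid representation with x ≤ y).


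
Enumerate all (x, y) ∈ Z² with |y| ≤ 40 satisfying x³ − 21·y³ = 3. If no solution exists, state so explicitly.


The equation is x³ - 21y³ = 3. For fixed y, x³ = 21·y³ + 3, so a solution requires the RHS to be a perfect cube.
Strategy: iterate y from -40 to 40, compute RHS = 21·y³ + 3, and check whether it is a (positive or negative) perfect cube.
Check small values of y:
  y = 0: RHS = 3 is not a perfect cube.
  y = 1: RHS = 24 is not a perfect cube.
  y = -1: RHS = -18 is not a perfect cube.
  y = 2: RHS = 171 is not a perfect cube.
  y = -2: RHS = -165 is not a perfect cube.
  y = 3: RHS = 570 is not a perfect cube.
  y = -3: RHS = -564 is not a perfect cube.
Continuing the search up to |y| = 40 finds no solutions either.
No (x, y) in the scanned range satisfies the equation.

No integer solutions with |y| ≤ 40.


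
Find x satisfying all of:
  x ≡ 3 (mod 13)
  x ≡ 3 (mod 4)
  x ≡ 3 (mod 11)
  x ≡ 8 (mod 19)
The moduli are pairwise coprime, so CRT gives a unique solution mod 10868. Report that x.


Product of moduli M = 13 · 4 · 11 · 19 = 10868.
Merge one congruence at a time:
  Start: x ≡ 3 (mod 13).
  Combine with x ≡ 3 (mod 4); new modulus lcm = 52.
    Write x = 3 + 13·t and substitute into x ≡ 3 (mod 4): 13·t ≡ 3 − 3 = 0 (mod 4).
    Reduce coefficients mod 4: 1·t ≡ 0 (mod 4).
    So t ≡ 0 (mod 4).
    Then x = 3 + 13·0 = 3, valid modulo lcm(13, 4) = 52: x ≡ 3 (mod 52).
  Combine with x ≡ 3 (mod 11); new modulus lcm = 572.
    Write x = 3 + 52·t and substitute into x ≡ 3 (mod 11): 52·t ≡ 3 − 3 = 0 (mod 11).
    Reduce coefficients mod 11: 8·t ≡ 0 (mod 11).
    The inverse of 8 mod 11 is 7 (since 8·7 = 56 = 5·11 + 1), so t ≡ 7·0 = 0 ≡ 0 (mod 11).
    Then x = 3 + 52·0 = 3, valid modulo lcm(52, 11) = 572: x ≡ 3 (mod 572).
  Combine with x ≡ 8 (mod 19); new modulus lcm = 10868.
    Write x = 3 + 572·t and substitute into x ≡ 8 (mod 19): 572·t ≡ 8 − 3 = 5 (mod 19).
    Reduce coefficients mod 19: 2·t ≡ 5 (mod 19).
    The inverse of 2 mod 19 is 10 (since 2·10 = 20 = 1·19 + 1), so t ≡ 10·5 = 50 ≡ 12 (mod 19).
    Then x = 3 + 572·12 = 6867, valid modulo lcm(572, 19) = 10868: x ≡ 6867 (mod 10868).
Verify against each original: 6867 mod 13 = 3, 6867 mod 4 = 3, 6867 mod 11 = 3, 6867 mod 19 = 8.

x ≡ 6867 (mod 10868).


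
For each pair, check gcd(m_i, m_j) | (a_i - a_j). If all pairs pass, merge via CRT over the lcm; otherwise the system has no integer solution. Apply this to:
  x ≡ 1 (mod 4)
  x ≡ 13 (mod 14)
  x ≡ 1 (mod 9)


Moduli 4, 14, 9 are not pairwise coprime, so CRT works modulo lcm(m_i) when all pairwise compatibility conditions hold.
Pairwise compatibility: gcd(m_i, m_j) must divide a_i - a_j for every pair.
Merge one congruence at a time:
  Start: x ≡ 1 (mod 4).
  Combine with x ≡ 13 (mod 14): gcd(4, 14) = 2; 13 - 1 = 12, which IS divisible by 2, so compatible.
    Write x = 1 + 4·t and substitute into x ≡ 13 (mod 14): 4·t ≡ 13 − 1 = 12 (mod 14).
    Divide the congruence (and modulus) by g = 2: 2·t ≡ 6 (mod 7).
    The inverse of 2 mod 7 is 4 (since 2·4 = 8 = 1·7 + 1), so t ≡ 4·6 = 24 ≡ 3 (mod 7).
    Then x = 1 + 4·3 = 13, valid modulo lcm(4, 14) = 28: x ≡ 13 (mod 28).
  Combine with x ≡ 1 (mod 9): gcd(28, 9) = 1; 1 - 13 = -12, which IS divisible by 1, so compatible.
    Write x = 13 + 28·t and substitute into x ≡ 1 (mod 9): 28·t ≡ 1 − 13 = -12 (mod 9).
    Reduce coefficients mod 9: 1·t ≡ 6 (mod 9).
    So t ≡ 6 (mod 9).
    Then x = 13 + 28·6 = 181, valid modulo lcm(28, 9) = 252: x ≡ 181 (mod 252).
Verify: 181 mod 4 = 1, 181 mod 14 = 13, 181 mod 9 = 1.

x ≡ 181 (mod 252).


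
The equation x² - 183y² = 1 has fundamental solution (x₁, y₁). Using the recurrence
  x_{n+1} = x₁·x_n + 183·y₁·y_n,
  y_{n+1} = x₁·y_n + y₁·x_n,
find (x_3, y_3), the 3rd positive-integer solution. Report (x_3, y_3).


Step 1: Find the fundamental solution (x₁, y₁) of x² - 183y² = 1.
  Expand √183 as a continued fraction. a₀ = ⌊√183⌋ = 13; iterate m_{k+1} = d_k·a_k − m_k, d_{k+1} = (183 − m_{k+1}²)/d_k, a_{k+1} = ⌊(a₀ + m_{k+1})/d_{k+1}⌋ (starting m₀ = 0, d₀ = 1), with convergents p_k = a_k·p_{k-1} + p_{k-2}, q_k = a_k·q_{k-1} + q_{k-2} (p₋₁ = 1, q₋₁ = 0):
  k = 0: a₀ = 13; p₀/q₀ = 13/1; p₀² − 183·q₀² = 169 − 183 = -14.
  k = 1: m = 13, d = 14, a = ⌊(13 + 13)/14⌋ = 1; p/q = (1·13 + 1)/(1·1 + 0) = 14/1; p² − 183·q² = 196 − 183 = 13.
  k = 2: m = 1, d = 13, a = ⌊(13 + 1)/13⌋ = 1; p/q = (1·14 + 13)/(1·1 + 1) = 27/2; p² − 183·q² = 729 − 732 = -3.
  k = 3: m = 12, d = 3, a = ⌊(13 + 12)/3⌋ = 8; p/q = (8·27 + 14)/(8·2 + 1) = 230/17; p² − 183·q² = 52900 − 52887 = 13.
  k = 4: m = 12, d = 13, a = ⌊(13 + 12)/13⌋ = 1; p/q = (1·230 + 27)/(1·17 + 2) = 257/19; p² − 183·q² = 66049 − 66063 = -14.
  k = 5: m = 1, d = 14, a = ⌊(13 + 1)/14⌋ = 1; p/q = (1·257 + 230)/(1·19 + 17) = 487/36; p² − 183·q² = 237169 − 237168 = 1.
  The first convergent with p² − 183·q² = 1 gives the fundamental solution (x₁, y₁) = (487, 36).
Step 2: Apply the recurrence (x_{n+1}, y_{n+1}) = (x₁x_n + 183y₁y_n, x₁y_n + y₁x_n) repeatedly.
  From (x_1, y_1) = (487, 36): x_2 = 487·487 + 183·36·36 = 474337; y_2 = 487·36 + 36·487 = 35064.
  From (x_2, y_2) = (474337, 35064): x_3 = 487·474337 + 183·36·35064 = 462003751; y_3 = 487·35064 + 36·474337 = 34152300.
Step 3: Verify x_3² - 183·y_3² = 213447465938070001 - 213447465938070000 = 1 (should be 1). ✓

(x_1, y_1) = (487, 36); (x_3, y_3) = (462003751, 34152300).
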